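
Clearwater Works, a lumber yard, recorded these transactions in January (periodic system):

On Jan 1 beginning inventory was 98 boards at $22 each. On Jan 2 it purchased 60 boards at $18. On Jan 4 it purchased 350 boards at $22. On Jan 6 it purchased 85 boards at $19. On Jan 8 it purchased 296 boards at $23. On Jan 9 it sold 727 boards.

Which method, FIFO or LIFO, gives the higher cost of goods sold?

FIFO COGS: 98 @ $22 + 60 @ $18 + 350 @ $22 + 85 @ $19 + 134 @ $23 = $15,633
LIFO COGS: 296 @ $23 + 85 @ $19 + 346 @ $22 = $16,035

LIFO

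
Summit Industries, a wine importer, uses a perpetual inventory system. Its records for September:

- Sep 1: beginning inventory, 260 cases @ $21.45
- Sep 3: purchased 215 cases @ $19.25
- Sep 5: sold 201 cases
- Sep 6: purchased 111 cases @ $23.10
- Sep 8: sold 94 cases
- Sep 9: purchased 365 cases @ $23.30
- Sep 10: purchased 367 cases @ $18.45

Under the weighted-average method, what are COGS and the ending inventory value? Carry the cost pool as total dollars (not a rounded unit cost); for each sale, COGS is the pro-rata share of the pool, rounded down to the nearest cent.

COGS = $6,105.69; ending inventory = $21,449.81

After Sep 1: 260 on hand, pool $5,577.00 (≈ $21.4500 each)
After Sep 3: 475 on hand, pool $9,715.75 (≈ $20.4542 each)
Sep 5, sell 201: 201/475 × $9,715.75 → $4,111.29
After Sep 6: 385 on hand, pool $8,168.56 (≈ $21.2170 each)
Sep 8, sell 94: 94/385 × $8,168.56 → $1,994.40
After Sep 9: 656 on hand, pool $14,678.66 (≈ $22.3760 each)
After Sep 10: 1023 on hand, pool $21,449.81 (≈ $20.9676 each)
Total COGS = $4,111.29 + $1,994.40 = $6,105.69
Ending inventory (cost pool remaining) = $21,449.81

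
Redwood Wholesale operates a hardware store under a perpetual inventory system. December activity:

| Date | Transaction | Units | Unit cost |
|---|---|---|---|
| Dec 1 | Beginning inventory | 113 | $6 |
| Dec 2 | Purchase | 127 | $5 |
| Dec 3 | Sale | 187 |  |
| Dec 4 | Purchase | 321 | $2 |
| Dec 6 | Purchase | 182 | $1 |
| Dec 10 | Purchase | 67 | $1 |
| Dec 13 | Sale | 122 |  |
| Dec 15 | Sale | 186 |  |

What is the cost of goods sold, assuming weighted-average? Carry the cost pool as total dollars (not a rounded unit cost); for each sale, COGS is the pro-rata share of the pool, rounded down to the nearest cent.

COGS = $1,606.88

After Dec 1: 113 on hand, pool $678.00 (≈ $6.0000 each)
After Dec 2: 240 on hand, pool $1,313.00 (≈ $5.4708 each)
Dec 3, sell 187: 187/240 × $1,313.00 → $1,023.04
After Dec 4: 374 on hand, pool $931.96 (≈ $2.4919 each)
After Dec 6: 556 on hand, pool $1,113.96 (≈ $2.0035 each)
After Dec 10: 623 on hand, pool $1,180.96 (≈ $1.8956 each)
Dec 13, sell 122: 122/623 × $1,180.96 → $231.26
Dec 15, sell 186: 186/501 × $949.70 → $352.58
Total COGS = $1,023.04 + $231.26 + $352.58 = $1,606.88
Ending inventory (cost pool remaining) = $597.12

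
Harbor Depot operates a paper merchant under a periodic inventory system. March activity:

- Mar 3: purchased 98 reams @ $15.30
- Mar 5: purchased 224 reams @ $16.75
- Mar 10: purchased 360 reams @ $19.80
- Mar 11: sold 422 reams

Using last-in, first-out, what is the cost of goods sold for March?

COGS = $8,166.50

Mar 11, 422 sold [LIFO — newest first]: 360 @ $19.80 + 62 @ $16.75 = $8,166.50
Ending inventory: 98 @ $15.30 + 162 @ $16.75 = $4,212.90
Check: goods available $12,379.40 = COGS $8,166.50 + ending $4,212.90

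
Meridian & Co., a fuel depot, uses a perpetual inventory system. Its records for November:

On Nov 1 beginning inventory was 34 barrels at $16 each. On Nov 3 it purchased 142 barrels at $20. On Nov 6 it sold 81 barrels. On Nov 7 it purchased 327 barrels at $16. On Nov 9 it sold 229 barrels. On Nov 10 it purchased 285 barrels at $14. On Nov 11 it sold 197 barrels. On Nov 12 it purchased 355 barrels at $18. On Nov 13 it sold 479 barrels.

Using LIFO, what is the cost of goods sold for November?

COGS = $16,240

Nov 6, 81 sold [LIFO — newest first]: 81 @ $20 = $1,620
Nov 9, 229 sold [LIFO — newest first]: 229 @ $16 = $3,664
Nov 11, 197 sold [LIFO — newest first]: 197 @ $14 = $2,758
Nov 13, 479 sold [LIFO — newest first]: 355 @ $18 + 88 @ $14 + 36 @ $16 = $8,198
Total COGS = $1,620 + $3,664 + $2,758 + $8,198 = $16,240
Ending inventory: 34 @ $16 + 61 @ $20 + 62 @ $16 = $2,756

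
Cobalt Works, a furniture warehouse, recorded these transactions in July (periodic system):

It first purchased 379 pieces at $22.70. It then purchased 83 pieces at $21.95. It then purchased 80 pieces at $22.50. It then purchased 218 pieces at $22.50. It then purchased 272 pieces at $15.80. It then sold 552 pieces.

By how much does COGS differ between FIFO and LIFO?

$1,852.55

FIFO COGS: 379 @ $22.70 + 83 @ $21.95 + 80 @ $22.50 + 10 @ $22.50 = $12,450.15
LIFO COGS: 272 @ $15.80 + 218 @ $22.50 + 62 @ $22.50 = $10,597.60
Difference = |$12,450.15 − $10,597.60| = $1,852.55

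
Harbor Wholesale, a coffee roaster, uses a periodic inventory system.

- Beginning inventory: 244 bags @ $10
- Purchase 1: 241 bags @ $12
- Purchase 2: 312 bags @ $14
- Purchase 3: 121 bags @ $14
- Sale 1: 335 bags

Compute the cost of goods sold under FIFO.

Sale 1 (335) [FIFO — oldest first]: 244 @ $10 + 91 @ $12 = $3,532
Ending inventory: 150 @ $12 + 312 @ $14 + 121 @ $14 = $7,862

COGS = $3,532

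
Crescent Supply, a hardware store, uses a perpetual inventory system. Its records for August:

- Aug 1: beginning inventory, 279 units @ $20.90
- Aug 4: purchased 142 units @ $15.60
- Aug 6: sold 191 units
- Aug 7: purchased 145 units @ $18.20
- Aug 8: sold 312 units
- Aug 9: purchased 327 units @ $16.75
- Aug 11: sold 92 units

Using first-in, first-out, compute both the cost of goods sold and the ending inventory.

COGS = $11,171.05; ending inventory = $4,991.50

Aug 6, 191 sold [FIFO — oldest first]: 191 @ $20.90 = $3,991.90
Aug 8, 312 sold [FIFO — oldest first]: 88 @ $20.90 + 142 @ $15.60 + 82 @ $18.20 = $5,546.80
Aug 11, 92 sold [FIFO — oldest first]: 63 @ $18.20 + 29 @ $16.75 = $1,632.35
Total COGS = $3,991.90 + $5,546.80 + $1,632.35 = $11,171.05
Ending inventory: 298 @ $16.75 = $4,991.50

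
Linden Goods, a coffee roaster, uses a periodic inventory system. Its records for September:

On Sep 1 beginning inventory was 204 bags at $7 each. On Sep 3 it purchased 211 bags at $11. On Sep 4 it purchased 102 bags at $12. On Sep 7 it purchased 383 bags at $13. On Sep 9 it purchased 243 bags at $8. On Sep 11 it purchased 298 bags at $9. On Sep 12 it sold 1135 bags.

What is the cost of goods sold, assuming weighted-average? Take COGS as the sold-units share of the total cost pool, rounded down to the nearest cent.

Sep 12, sell 1135: 1135/1441 × $14,578.00 → $11,482.32
Ending inventory (cost pool remaining) = $3,095.68
Check: goods available $14,578.00 = COGS $11,482.32 + ending $3,095.68

COGS = $11,482.32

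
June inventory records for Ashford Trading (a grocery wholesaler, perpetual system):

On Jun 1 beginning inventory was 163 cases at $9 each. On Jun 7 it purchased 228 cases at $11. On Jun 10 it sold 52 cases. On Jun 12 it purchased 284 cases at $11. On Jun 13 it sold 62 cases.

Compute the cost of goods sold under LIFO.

COGS = $1,254

Jun 10, 52 sold [LIFO — newest first]: 52 @ $11 = $572
Jun 13, 62 sold [LIFO — newest first]: 62 @ $11 = $682
Total COGS = $572 + $682 = $1,254
Ending inventory: 163 @ $9 + 176 @ $11 + 222 @ $11 = $5,845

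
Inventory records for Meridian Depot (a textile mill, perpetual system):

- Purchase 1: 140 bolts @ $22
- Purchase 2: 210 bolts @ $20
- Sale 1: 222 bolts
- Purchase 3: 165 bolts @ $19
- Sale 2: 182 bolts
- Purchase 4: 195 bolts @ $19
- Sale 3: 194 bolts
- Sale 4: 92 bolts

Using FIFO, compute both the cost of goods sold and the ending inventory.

COGS = $13,740; ending inventory = $380

Sale 1 (222) [FIFO — oldest first]: 140 @ $22 + 82 @ $20 = $4,720
Sale 2 (182) [FIFO — oldest first]: 128 @ $20 + 54 @ $19 = $3,586
Sale 3 (194) [FIFO — oldest first]: 111 @ $19 + 83 @ $19 = $3,686
Sale 4 (92) [FIFO — oldest first]: 92 @ $19 = $1,748
Total COGS = $4,720 + $3,586 + $3,686 + $1,748 = $13,740
Ending inventory: 20 @ $19 = $380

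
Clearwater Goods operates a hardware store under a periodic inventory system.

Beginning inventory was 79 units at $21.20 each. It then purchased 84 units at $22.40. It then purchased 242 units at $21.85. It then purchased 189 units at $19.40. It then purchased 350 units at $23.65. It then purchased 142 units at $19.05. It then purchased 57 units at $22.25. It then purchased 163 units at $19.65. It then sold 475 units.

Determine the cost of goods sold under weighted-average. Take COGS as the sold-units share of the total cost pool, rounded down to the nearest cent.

Sale 1, sell 475: 475/1306 × $27,964.50 → $10,170.85
Ending inventory (cost pool remaining) = $17,793.65

COGS = $10,170.85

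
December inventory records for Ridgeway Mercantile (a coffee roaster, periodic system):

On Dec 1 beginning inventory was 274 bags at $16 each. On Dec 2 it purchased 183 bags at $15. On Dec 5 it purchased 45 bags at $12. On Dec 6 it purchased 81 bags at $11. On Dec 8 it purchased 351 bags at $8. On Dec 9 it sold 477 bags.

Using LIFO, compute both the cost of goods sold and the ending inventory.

Dec 9, 477 sold [LIFO — newest first]: 351 @ $8 + 81 @ $11 + 45 @ $12 = $4,239
Ending inventory: 274 @ $16 + 183 @ $15 = $7,129

COGS = $4,239; ending inventory = $7,129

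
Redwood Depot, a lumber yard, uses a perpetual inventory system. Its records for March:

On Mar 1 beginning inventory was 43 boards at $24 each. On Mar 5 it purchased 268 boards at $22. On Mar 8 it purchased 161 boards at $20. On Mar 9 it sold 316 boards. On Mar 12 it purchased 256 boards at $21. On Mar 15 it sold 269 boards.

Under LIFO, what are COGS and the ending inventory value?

Mar 9, 316 sold [LIFO — newest first]: 161 @ $20 + 155 @ $22 = $6,630
Mar 15, 269 sold [LIFO — newest first]: 256 @ $21 + 13 @ $22 = $5,662
Total COGS = $6,630 + $5,662 = $12,292
Ending inventory: 43 @ $24 + 100 @ $22 = $3,232

COGS = $12,292; ending inventory = $3,232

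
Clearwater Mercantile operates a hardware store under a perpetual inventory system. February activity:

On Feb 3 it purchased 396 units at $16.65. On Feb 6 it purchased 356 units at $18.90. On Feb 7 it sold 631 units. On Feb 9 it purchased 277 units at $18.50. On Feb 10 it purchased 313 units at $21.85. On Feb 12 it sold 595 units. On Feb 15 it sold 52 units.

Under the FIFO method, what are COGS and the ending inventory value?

Feb 7, 631 sold [FIFO — oldest first]: 396 @ $16.65 + 235 @ $18.90 = $11,034.90
Feb 12, 595 sold [FIFO — oldest first]: 121 @ $18.90 + 277 @ $18.50 + 197 @ $21.85 = $11,715.85
Feb 15, 52 sold [FIFO — oldest first]: 52 @ $21.85 = $1,136.20
Total COGS = $11,034.90 + $11,715.85 + $1,136.20 = $23,886.95
Ending inventory: 64 @ $21.85 = $1,398.40

COGS = $23,886.95; ending inventory = $1,398.40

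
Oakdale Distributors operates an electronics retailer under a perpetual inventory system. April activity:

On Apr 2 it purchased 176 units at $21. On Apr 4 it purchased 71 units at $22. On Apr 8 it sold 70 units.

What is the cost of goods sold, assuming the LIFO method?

Apr 8, 70 sold [LIFO — newest first]: 70 @ $22 = $1,540
Ending inventory: 176 @ $21 + 1 @ $22 = $3,718

COGS = $1,540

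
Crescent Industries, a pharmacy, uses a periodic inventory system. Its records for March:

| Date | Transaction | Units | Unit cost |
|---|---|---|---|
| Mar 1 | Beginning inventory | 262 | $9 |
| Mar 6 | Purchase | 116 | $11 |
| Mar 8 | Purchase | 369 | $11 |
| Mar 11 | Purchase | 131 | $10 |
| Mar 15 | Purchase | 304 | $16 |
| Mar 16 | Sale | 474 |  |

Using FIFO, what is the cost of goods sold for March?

COGS = $4,690

Mar 16, 474 sold [FIFO — oldest first]: 262 @ $9 + 116 @ $11 + 96 @ $11 = $4,690
Ending inventory: 273 @ $11 + 131 @ $10 + 304 @ $16 = $9,177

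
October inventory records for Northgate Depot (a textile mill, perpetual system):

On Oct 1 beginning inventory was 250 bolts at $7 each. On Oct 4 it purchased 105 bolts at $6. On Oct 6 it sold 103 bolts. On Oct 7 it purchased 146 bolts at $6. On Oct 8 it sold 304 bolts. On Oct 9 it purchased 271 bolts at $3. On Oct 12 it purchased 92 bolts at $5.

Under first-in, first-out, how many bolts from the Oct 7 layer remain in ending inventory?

Oct 6, 103 sold [FIFO — oldest first]: 103 @ $7 = $721
Oct 8, 304 sold [FIFO — oldest first]: 147 @ $7 + 105 @ $6 + 52 @ $6 = $1,971
Total COGS = $721 + $1,971 = $2,692
Ending inventory: 94 @ $6 + 271 @ $3 + 92 @ $5 = $1,837

94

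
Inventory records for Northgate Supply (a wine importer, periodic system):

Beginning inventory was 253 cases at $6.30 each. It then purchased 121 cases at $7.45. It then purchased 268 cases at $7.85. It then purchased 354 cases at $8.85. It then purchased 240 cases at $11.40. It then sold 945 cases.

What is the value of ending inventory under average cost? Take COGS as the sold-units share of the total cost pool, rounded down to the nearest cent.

Sale 1, sell 945: 945/1236 × $10,468.05 → $8,003.48
Ending inventory (cost pool remaining) = $2,464.57

Ending inventory = $2,464.57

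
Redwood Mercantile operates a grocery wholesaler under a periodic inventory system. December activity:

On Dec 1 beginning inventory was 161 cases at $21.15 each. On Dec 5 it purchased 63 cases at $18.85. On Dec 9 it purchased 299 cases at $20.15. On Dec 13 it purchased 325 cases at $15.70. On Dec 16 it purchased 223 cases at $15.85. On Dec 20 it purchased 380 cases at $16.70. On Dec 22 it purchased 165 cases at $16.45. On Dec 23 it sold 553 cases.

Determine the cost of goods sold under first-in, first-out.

Dec 23, 553 sold [FIFO — oldest first]: 161 @ $21.15 + 63 @ $18.85 + 299 @ $20.15 + 30 @ $15.70 = $11,088.55
Ending inventory: 295 @ $15.70 + 223 @ $15.85 + 380 @ $16.70 + 165 @ $16.45 = $17,226.30

COGS = $11,088.55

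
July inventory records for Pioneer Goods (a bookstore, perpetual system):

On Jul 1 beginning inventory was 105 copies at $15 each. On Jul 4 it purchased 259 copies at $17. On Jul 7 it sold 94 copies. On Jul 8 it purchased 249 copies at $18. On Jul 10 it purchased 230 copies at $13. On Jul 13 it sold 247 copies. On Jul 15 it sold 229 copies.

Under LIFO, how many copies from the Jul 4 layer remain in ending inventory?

165

Jul 7, 94 sold [LIFO — newest first]: 94 @ $17 = $1,598
Jul 13, 247 sold [LIFO — newest first]: 230 @ $13 + 17 @ $18 = $3,296
Jul 15, 229 sold [LIFO — newest first]: 229 @ $18 = $4,122
Total COGS = $1,598 + $3,296 + $4,122 = $9,016
Ending inventory: 105 @ $15 + 165 @ $17 + 3 @ $18 = $4,434
Check: goods available $13,450 = COGS $9,016 + ending $4,434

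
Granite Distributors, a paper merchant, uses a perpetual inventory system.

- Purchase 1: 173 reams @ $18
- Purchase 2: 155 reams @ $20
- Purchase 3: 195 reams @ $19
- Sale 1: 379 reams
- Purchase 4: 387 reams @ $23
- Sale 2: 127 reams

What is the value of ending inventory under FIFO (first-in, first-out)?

Sale 1 (379) [FIFO — oldest first]: 173 @ $18 + 155 @ $20 + 51 @ $19 = $7,183
Sale 2 (127) [FIFO — oldest first]: 127 @ $19 = $2,413
Total COGS = $7,183 + $2,413 = $9,596
Ending inventory: 17 @ $19 + 387 @ $23 = $9,224
Check: goods available $18,820 = COGS $9,596 + ending $9,224

Ending inventory = $9,224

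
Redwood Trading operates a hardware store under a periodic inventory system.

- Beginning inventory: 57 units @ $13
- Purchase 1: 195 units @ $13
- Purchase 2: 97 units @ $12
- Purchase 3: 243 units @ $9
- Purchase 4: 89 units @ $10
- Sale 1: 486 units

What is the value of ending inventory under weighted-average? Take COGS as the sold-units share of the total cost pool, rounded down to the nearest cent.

Sale 1, sell 486: 486/681 × $7,517.00 → $5,364.55
Ending inventory (cost pool remaining) = $2,152.45

Ending inventory = $2,152.45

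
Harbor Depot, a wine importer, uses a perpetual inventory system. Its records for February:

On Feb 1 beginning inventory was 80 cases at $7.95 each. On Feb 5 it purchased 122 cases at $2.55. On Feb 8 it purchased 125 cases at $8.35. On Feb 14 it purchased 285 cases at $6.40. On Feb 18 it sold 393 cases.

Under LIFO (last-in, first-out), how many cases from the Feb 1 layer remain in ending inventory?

Feb 18, 393 sold [LIFO — newest first]: 285 @ $6.40 + 108 @ $8.35 = $2,725.80
Ending inventory: 80 @ $7.95 + 122 @ $2.55 + 17 @ $8.35 = $1,089.05

80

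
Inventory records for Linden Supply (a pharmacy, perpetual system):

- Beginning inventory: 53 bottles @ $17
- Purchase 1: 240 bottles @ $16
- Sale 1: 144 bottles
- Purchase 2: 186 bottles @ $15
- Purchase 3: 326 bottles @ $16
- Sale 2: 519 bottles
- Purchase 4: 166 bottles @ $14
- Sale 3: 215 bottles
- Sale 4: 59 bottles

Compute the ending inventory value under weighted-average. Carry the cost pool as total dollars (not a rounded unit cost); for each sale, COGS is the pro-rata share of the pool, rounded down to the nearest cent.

After Beginning: 53 on hand, pool $901.00 (≈ $17.0000 each)
After Purchase 1: 293 on hand, pool $4,741.00 (≈ $16.1809 each)
Sale 1, sell 144: 144/293 × $4,741.00 → $2,330.04
After Purchase 2: 335 on hand, pool $5,200.96 (≈ $15.5253 each)
After Purchase 3: 661 on hand, pool $10,416.96 (≈ $15.7594 each)
Sale 2, sell 519: 519/661 × $10,416.96 → $8,179.12
After Purchase 4: 308 on hand, pool $4,561.84 (≈ $14.8112 each)
Sale 3, sell 215: 215/308 × $4,561.84 → $3,184.40
Sale 4, sell 59: 59/93 × $1,377.44 → $873.85
Total COGS = $2,330.04 + $8,179.12 + $3,184.40 + $873.85 = $14,567.41
Ending inventory (cost pool remaining) = $503.59

Ending inventory = $503.59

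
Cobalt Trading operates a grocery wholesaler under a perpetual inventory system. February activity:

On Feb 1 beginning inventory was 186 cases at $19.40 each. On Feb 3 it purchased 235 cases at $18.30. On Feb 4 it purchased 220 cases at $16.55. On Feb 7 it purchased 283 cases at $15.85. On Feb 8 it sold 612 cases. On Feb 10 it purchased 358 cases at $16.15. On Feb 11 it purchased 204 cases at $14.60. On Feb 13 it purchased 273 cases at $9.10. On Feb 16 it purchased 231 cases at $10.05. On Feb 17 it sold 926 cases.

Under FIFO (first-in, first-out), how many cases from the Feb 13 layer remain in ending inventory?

221

Feb 8, 612 sold [FIFO — oldest first]: 186 @ $19.40 + 235 @ $18.30 + 191 @ $16.55 = $11,069.95
Feb 17, 926 sold [FIFO — oldest first]: 29 @ $16.55 + 283 @ $15.85 + 358 @ $16.15 + 204 @ $14.60 + 52 @ $9.10 = $14,198.80
Total COGS = $11,069.95 + $14,198.80 = $25,268.75
Ending inventory: 221 @ $9.10 + 231 @ $10.05 = $4,332.65
Check: goods available $29,601.40 = COGS $25,268.75 + ending $4,332.65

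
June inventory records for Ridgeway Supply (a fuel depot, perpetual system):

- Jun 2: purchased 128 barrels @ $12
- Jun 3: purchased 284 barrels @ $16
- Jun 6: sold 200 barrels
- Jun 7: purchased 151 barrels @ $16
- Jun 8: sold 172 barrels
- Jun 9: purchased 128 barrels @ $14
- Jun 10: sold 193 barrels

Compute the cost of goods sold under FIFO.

COGS = $8,524

Jun 6, 200 sold [FIFO — oldest first]: 128 @ $12 + 72 @ $16 = $2,688
Jun 8, 172 sold [FIFO — oldest first]: 172 @ $16 = $2,752
Jun 10, 193 sold [FIFO — oldest first]: 40 @ $16 + 151 @ $16 + 2 @ $14 = $3,084
Total COGS = $2,688 + $2,752 + $3,084 = $8,524
Ending inventory: 126 @ $14 = $1,764
Check: goods available $10,288 = COGS $8,524 + ending $1,764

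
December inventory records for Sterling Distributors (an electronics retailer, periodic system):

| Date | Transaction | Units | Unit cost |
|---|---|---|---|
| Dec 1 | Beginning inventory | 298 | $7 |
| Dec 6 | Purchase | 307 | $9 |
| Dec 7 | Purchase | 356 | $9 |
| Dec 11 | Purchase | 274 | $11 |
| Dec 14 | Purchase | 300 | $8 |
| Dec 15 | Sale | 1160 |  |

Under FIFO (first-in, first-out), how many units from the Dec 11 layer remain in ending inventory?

75

Dec 15, 1160 sold [FIFO — oldest first]: 298 @ $7 + 307 @ $9 + 356 @ $9 + 199 @ $11 = $10,242
Ending inventory: 75 @ $11 + 300 @ $8 = $3,225
Check: goods available $13,467 = COGS $10,242 + ending $3,225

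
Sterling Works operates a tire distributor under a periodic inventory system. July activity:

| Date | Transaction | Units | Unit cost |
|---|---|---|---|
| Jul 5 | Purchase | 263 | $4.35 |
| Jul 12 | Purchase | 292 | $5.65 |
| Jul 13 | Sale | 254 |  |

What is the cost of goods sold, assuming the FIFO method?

COGS = $1,104.90

Jul 13, 254 sold [FIFO — oldest first]: 254 @ $4.35 = $1,104.90
Ending inventory: 9 @ $4.35 + 292 @ $5.65 = $1,688.95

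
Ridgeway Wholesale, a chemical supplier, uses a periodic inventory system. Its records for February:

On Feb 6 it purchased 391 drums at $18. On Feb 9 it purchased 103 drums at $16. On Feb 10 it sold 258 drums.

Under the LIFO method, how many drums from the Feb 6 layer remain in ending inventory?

Feb 10, 258 sold [LIFO — newest first]: 103 @ $16 + 155 @ $18 = $4,438
Ending inventory: 236 @ $18 = $4,248
Check: goods available $8,686 = COGS $4,438 + ending $4,248

236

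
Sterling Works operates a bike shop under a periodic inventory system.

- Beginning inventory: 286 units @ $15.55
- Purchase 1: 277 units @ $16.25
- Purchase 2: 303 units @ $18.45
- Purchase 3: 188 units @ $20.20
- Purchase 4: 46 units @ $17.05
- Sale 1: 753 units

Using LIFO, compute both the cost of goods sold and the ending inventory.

Sale 1 (753) [LIFO — newest first]: 46 @ $17.05 + 188 @ $20.20 + 303 @ $18.45 + 216 @ $16.25 = $13,682.25
Ending inventory: 286 @ $15.55 + 61 @ $16.25 = $5,438.55

COGS = $13,682.25; ending inventory = $5,438.55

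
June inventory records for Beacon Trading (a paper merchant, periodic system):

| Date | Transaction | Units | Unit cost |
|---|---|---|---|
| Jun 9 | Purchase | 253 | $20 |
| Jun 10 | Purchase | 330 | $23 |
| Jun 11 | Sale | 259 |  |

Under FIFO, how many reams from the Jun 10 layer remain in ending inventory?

324

Jun 11, 259 sold [FIFO — oldest first]: 253 @ $20 + 6 @ $23 = $5,198
Ending inventory: 324 @ $23 = $7,452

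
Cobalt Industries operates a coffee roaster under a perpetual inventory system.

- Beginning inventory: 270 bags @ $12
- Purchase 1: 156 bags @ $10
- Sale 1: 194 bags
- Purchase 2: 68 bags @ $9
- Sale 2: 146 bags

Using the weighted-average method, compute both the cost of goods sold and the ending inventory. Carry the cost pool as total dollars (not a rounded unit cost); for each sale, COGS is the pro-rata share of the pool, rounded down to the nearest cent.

After Beginning: 270 on hand, pool $3,240.00 (≈ $12.0000 each)
After Purchase 1: 426 on hand, pool $4,800.00 (≈ $11.2676 each)
Sale 1, sell 194: 194/426 × $4,800.00 → $2,185.91
After Purchase 2: 300 on hand, pool $3,226.09 (≈ $10.7536 each)
Sale 2, sell 146: 146/300 × $3,226.09 → $1,570.03
Total COGS = $2,185.91 + $1,570.03 = $3,755.94
Ending inventory (cost pool remaining) = $1,656.06

COGS = $3,755.94; ending inventory = $1,656.06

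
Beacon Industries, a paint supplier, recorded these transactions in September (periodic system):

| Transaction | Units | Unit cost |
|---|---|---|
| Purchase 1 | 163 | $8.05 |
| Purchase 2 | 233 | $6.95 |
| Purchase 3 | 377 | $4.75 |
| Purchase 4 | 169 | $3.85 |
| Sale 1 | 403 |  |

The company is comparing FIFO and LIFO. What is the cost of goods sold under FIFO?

COGS = $2,964.75

FIFO COGS: 163 @ $8.05 + 233 @ $6.95 + 7 @ $4.75 = $2,964.75
LIFO COGS: 169 @ $3.85 + 234 @ $4.75 = $1,762.15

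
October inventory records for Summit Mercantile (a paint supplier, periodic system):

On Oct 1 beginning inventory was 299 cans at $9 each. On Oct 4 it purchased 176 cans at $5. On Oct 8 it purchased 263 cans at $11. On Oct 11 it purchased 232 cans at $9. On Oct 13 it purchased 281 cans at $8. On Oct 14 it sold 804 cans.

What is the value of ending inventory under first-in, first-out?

Oct 14, 804 sold [FIFO — oldest first]: 299 @ $9 + 176 @ $5 + 263 @ $11 + 66 @ $9 = $7,058
Ending inventory: 166 @ $9 + 281 @ $8 = $3,742
Check: goods available $10,800 = COGS $7,058 + ending $3,742

Ending inventory = $3,742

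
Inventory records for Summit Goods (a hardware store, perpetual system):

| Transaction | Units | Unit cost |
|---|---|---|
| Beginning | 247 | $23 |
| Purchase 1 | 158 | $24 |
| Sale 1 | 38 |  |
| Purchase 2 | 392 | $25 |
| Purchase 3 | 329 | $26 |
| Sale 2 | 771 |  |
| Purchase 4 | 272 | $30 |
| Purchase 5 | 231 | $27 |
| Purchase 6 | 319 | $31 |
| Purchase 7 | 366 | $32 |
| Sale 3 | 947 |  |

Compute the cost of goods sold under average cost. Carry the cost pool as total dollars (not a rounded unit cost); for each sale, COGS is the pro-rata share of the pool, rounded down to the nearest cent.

After Beginning: 247 on hand, pool $5,681.00 (≈ $23.0000 each)
After Purchase 1: 405 on hand, pool $9,473.00 (≈ $23.3901 each)
Sale 1, sell 38: 38/405 × $9,473.00 → $888.82
After Purchase 2: 759 on hand, pool $18,384.18 (≈ $24.2216 each)
After Purchase 3: 1088 on hand, pool $26,938.18 (≈ $24.7594 each)
Sale 2, sell 771: 771/1088 × $26,938.18 → $19,089.46
After Purchase 4: 589 on hand, pool $16,008.72 (≈ $27.1795 each)
After Purchase 5: 820 on hand, pool $22,245.72 (≈ $27.1289 each)
After Purchase 6: 1139 on hand, pool $32,134.72 (≈ $28.2131 each)
After Purchase 7: 1505 on hand, pool $43,846.72 (≈ $29.1340 each)
Sale 3, sell 947: 947/1505 × $43,846.72 → $27,589.92
Total COGS = $888.82 + $19,089.46 + $27,589.92 = $47,568.20
Ending inventory (cost pool remaining) = $16,256.80
Check: goods available $63,825.00 = COGS $47,568.20 + ending $16,256.80

COGS = $47,568.20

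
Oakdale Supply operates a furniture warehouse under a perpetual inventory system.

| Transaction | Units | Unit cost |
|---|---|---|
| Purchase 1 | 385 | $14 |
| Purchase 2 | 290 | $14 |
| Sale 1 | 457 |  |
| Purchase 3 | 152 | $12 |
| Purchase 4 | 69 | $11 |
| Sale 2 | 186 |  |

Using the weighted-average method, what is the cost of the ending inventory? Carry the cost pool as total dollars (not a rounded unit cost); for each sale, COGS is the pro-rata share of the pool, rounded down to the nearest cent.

Ending inventory = $3,247.51

After Purchase 1: 385 on hand, pool $5,390.00 (≈ $14.0000 each)
After Purchase 2: 675 on hand, pool $9,450.00 (≈ $14.0000 each)
Sale 1, sell 457: 457/675 × $9,450.00 → $6,398.00
After Purchase 3: 370 on hand, pool $4,876.00 (≈ $13.1784 each)
After Purchase 4: 439 on hand, pool $5,635.00 (≈ $12.8360 each)
Sale 2, sell 186: 186/439 × $5,635.00 → $2,387.49
Total COGS = $6,398.00 + $2,387.49 = $8,785.49
Ending inventory (cost pool remaining) = $3,247.51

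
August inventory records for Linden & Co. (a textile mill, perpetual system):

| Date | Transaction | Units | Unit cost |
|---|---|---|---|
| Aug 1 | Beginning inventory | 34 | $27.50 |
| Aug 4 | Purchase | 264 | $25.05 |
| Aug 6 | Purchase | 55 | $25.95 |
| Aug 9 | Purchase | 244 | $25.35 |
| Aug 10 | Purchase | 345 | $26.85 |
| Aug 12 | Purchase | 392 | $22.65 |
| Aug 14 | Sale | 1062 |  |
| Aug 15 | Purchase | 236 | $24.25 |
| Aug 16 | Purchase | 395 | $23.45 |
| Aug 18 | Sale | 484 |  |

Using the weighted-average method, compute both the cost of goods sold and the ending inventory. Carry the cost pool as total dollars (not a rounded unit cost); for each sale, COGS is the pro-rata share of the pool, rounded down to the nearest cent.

After Aug 1: 34 on hand, pool $935.00 (≈ $27.5000 each)
After Aug 4: 298 on hand, pool $7,548.20 (≈ $25.3295 each)
After Aug 6: 353 on hand, pool $8,975.45 (≈ $25.4262 each)
After Aug 9: 597 on hand, pool $15,160.85 (≈ $25.3951 each)
After Aug 10: 942 on hand, pool $24,424.10 (≈ $25.9279 each)
After Aug 12: 1334 on hand, pool $33,302.90 (≈ $24.9647 each)
Aug 14, sell 1062: 1062/1334 × $33,302.90 → $26,512.50
After Aug 15: 508 on hand, pool $12,513.40 (≈ $24.6327 each)
After Aug 16: 903 on hand, pool $21,776.15 (≈ $24.1153 each)
Aug 18, sell 484: 484/903 × $21,776.15 → $11,671.82
Total COGS = $26,512.50 + $11,671.82 = $38,184.32
Ending inventory (cost pool remaining) = $10,104.33

COGS = $38,184.32; ending inventory = $10,104.33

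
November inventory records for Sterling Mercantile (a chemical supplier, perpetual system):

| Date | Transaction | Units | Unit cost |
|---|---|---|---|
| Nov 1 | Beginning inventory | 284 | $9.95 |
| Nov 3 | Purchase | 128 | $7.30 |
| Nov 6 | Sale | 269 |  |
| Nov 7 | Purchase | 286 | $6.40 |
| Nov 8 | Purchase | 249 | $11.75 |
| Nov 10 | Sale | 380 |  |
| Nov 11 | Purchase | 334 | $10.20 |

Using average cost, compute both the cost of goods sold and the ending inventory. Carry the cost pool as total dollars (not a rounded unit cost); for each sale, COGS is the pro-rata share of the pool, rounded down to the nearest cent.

After Nov 1: 284 on hand, pool $2,825.80 (≈ $9.9500 each)
After Nov 3: 412 on hand, pool $3,760.20 (≈ $9.1267 each)
Nov 6, sell 269: 269/412 × $3,760.20 → $2,455.08
After Nov 7: 429 on hand, pool $3,135.52 (≈ $7.3089 each)
After Nov 8: 678 on hand, pool $6,061.27 (≈ $8.9399 each)
Nov 10, sell 380: 380/678 × $6,061.27 → $3,397.17
After Nov 11: 632 on hand, pool $6,070.90 (≈ $9.6059 each)
Total COGS = $2,455.08 + $3,397.17 = $5,852.25
Ending inventory (cost pool remaining) = $6,070.90

COGS = $5,852.25; ending inventory = $6,070.90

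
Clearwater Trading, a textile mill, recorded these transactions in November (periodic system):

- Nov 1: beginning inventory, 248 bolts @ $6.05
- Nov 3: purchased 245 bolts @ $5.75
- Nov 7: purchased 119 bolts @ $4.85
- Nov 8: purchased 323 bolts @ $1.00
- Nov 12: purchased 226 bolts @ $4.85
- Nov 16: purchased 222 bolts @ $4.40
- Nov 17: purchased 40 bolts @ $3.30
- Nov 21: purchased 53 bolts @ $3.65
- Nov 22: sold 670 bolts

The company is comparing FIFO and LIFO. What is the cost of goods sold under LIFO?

COGS = $2,527.35

FIFO COGS: 248 @ $6.05 + 245 @ $5.75 + 119 @ $4.85 + 58 @ $1.00 = $3,544.30
LIFO COGS: 53 @ $3.65 + 40 @ $3.30 + 222 @ $4.40 + 226 @ $4.85 + 129 @ $1.00 = $2,527.35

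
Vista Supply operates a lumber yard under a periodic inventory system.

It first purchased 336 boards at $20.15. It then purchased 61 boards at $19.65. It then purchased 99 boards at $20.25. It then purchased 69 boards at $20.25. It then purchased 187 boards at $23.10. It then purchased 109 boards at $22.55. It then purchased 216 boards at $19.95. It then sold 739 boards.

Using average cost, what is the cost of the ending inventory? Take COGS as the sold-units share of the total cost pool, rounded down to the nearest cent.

Ending inventory = $7,048.07

Sale 1, sell 739: 739/1077 × $22,457.90 → $15,409.83
Ending inventory (cost pool remaining) = $7,048.07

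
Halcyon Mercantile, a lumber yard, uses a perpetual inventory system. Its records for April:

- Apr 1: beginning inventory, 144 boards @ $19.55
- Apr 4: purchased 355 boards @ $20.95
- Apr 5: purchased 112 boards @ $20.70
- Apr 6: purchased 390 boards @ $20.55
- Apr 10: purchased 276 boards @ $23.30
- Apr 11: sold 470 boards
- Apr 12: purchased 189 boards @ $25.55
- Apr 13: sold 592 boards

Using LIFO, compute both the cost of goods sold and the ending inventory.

COGS = $23,582.90; ending inventory = $8,262.20

Apr 11, 470 sold [LIFO — newest first]: 276 @ $23.30 + 194 @ $20.55 = $10,417.50
Apr 13, 592 sold [LIFO — newest first]: 189 @ $25.55 + 196 @ $20.55 + 112 @ $20.70 + 95 @ $20.95 = $13,165.40
Total COGS = $10,417.50 + $13,165.40 = $23,582.90
Ending inventory: 144 @ $19.55 + 260 @ $20.95 = $8,262.20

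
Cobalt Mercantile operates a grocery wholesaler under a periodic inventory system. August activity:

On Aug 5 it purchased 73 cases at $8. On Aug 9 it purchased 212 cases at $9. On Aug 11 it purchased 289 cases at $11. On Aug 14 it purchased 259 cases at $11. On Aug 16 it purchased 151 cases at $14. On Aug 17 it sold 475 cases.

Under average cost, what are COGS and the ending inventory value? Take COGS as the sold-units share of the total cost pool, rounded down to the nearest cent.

COGS = $5,133.28; ending inventory = $5,500.72

Aug 17, sell 475: 475/984 × $10,634.00 → $5,133.28
Ending inventory (cost pool remaining) = $5,500.72
Check: goods available $10,634.00 = COGS $5,133.28 + ending $5,500.72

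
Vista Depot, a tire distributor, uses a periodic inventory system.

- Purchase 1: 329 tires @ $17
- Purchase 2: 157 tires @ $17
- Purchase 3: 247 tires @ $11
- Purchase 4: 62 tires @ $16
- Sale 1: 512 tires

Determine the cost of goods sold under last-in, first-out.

Sale 1 (512) [LIFO — newest first]: 62 @ $16 + 247 @ $11 + 157 @ $17 + 46 @ $17 = $7,160
Ending inventory: 283 @ $17 = $4,811
Check: goods available $11,971 = COGS $7,160 + ending $4,811

COGS = $7,160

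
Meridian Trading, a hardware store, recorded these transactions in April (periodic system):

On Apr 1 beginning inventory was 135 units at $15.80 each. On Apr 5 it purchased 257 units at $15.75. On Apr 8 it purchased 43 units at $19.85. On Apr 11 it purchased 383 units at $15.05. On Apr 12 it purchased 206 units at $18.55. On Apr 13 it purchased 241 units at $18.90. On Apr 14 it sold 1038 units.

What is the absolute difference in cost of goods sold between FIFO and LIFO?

$708.30

FIFO COGS: 135 @ $15.80 + 257 @ $15.75 + 43 @ $19.85 + 383 @ $15.05 + 206 @ $18.55 + 14 @ $18.90 = $16,884.35
LIFO COGS: 241 @ $18.90 + 206 @ $18.55 + 383 @ $15.05 + 43 @ $19.85 + 165 @ $15.75 = $17,592.65
Difference = |$16,884.35 − $17,592.65| = $708.30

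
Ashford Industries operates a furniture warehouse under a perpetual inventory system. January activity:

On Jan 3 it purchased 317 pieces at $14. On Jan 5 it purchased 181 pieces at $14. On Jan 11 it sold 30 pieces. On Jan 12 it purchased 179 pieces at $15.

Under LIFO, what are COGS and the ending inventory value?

Jan 11, 30 sold [LIFO — newest first]: 30 @ $14 = $420
Ending inventory: 317 @ $14 + 151 @ $14 + 179 @ $15 = $9,237
Check: goods available $9,657 = COGS $420 + ending $9,237

COGS = $420; ending inventory = $9,237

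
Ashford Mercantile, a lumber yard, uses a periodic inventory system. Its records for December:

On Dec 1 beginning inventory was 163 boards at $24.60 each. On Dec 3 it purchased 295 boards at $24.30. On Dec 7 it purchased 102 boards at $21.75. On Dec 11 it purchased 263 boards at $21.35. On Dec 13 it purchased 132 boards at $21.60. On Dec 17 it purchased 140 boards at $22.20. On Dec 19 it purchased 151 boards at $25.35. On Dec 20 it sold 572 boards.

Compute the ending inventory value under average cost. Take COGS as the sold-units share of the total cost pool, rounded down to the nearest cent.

Ending inventory = $15,578.22

Dec 20, sell 572: 572/1246 × $28,798.90 → $13,220.68
Ending inventory (cost pool remaining) = $15,578.22
Check: goods available $28,798.90 = COGS $13,220.68 + ending $15,578.22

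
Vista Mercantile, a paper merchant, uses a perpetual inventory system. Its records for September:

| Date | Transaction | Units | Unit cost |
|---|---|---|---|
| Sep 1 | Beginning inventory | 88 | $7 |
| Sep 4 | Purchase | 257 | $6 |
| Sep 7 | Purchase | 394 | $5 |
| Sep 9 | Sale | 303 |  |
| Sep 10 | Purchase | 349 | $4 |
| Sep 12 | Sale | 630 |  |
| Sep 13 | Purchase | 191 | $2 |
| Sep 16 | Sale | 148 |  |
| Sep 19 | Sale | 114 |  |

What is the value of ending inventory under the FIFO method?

Ending inventory = $168

Sep 9, 303 sold [FIFO — oldest first]: 88 @ $7 + 215 @ $6 = $1,906
Sep 12, 630 sold [FIFO — oldest first]: 42 @ $6 + 394 @ $5 + 194 @ $4 = $2,998
Sep 16, 148 sold [FIFO — oldest first]: 148 @ $4 = $592
Sep 19, 114 sold [FIFO — oldest first]: 7 @ $4 + 107 @ $2 = $242
Total COGS = $1,906 + $2,998 + $592 + $242 = $5,738
Ending inventory: 84 @ $2 = $168
Check: goods available $5,906 = COGS $5,738 + ending $168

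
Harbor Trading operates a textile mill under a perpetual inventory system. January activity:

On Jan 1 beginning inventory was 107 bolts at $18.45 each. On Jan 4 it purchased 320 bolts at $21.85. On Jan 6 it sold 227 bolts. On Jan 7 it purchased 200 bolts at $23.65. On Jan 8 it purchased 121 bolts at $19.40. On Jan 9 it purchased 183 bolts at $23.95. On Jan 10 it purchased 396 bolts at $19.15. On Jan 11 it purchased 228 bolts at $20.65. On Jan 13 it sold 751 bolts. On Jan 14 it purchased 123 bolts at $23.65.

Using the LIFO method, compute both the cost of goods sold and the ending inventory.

Jan 6, 227 sold [LIFO — newest first]: 227 @ $21.85 = $4,959.95
Jan 13, 751 sold [LIFO — newest first]: 228 @ $20.65 + 396 @ $19.15 + 127 @ $23.95 = $15,333.25
Total COGS = $4,959.95 + $15,333.25 = $20,293.20
Ending inventory: 107 @ $18.45 + 93 @ $21.85 + 200 @ $23.65 + 121 @ $19.40 + 56 @ $23.95 + 123 @ $23.65 = $15,333.75

COGS = $20,293.20; ending inventory = $15,333.75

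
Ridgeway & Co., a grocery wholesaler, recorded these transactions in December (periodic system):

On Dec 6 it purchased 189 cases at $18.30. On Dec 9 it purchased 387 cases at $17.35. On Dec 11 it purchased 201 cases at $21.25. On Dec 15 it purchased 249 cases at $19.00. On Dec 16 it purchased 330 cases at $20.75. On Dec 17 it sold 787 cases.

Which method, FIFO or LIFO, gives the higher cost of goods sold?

FIFO COGS: 189 @ $18.30 + 387 @ $17.35 + 201 @ $21.25 + 10 @ $19.00 = $14,634.40
LIFO COGS: 330 @ $20.75 + 249 @ $19.00 + 201 @ $21.25 + 7 @ $17.35 = $15,971.20

LIFO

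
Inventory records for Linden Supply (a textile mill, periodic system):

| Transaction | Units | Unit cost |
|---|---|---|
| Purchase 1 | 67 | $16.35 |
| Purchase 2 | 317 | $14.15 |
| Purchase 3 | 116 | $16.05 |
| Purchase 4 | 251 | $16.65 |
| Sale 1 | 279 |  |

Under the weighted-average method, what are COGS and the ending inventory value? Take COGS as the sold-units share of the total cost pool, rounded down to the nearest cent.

Sale 1, sell 279: 279/751 × $11,621.95 → $4,317.60
Ending inventory (cost pool remaining) = $7,304.35

COGS = $4,317.60; ending inventory = $7,304.35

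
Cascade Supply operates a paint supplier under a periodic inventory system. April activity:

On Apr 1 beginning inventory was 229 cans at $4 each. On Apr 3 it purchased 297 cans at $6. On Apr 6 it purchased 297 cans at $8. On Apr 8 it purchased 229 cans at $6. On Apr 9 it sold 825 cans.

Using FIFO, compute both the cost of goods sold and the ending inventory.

COGS = $5,086; ending inventory = $1,362

Apr 9, 825 sold [FIFO — oldest first]: 229 @ $4 + 297 @ $6 + 297 @ $8 + 2 @ $6 = $5,086
Ending inventory: 227 @ $6 = $1,362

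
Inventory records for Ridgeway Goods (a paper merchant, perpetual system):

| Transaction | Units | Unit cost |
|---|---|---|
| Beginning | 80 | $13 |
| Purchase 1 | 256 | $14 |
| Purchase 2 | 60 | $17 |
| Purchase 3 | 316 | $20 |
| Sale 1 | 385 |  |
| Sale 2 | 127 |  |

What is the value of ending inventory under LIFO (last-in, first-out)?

Sale 1 (385) [LIFO — newest first]: 316 @ $20 + 60 @ $17 + 9 @ $14 = $7,466
Sale 2 (127) [LIFO — newest first]: 127 @ $14 = $1,778
Total COGS = $7,466 + $1,778 = $9,244
Ending inventory: 80 @ $13 + 120 @ $14 = $2,720

Ending inventory = $2,720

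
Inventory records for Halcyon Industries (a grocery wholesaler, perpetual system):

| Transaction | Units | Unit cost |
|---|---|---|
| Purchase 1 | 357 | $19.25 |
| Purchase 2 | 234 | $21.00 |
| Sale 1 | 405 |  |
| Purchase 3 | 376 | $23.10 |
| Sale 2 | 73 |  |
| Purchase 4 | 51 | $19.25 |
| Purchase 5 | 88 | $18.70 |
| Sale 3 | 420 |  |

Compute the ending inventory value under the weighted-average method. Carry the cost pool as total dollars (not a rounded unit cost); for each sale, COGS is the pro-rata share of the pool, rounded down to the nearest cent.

After Purchase 1: 357 on hand, pool $6,872.25 (≈ $19.2500 each)
After Purchase 2: 591 on hand, pool $11,786.25 (≈ $19.9429 each)
Sale 1, sell 405: 405/591 × $11,786.25 → $8,076.87
After Purchase 3: 562 on hand, pool $12,394.98 (≈ $22.0551 each)
Sale 2, sell 73: 73/562 × $12,394.98 → $1,610.02
After Purchase 4: 540 on hand, pool $11,766.71 (≈ $21.7902 each)
After Purchase 5: 628 on hand, pool $13,412.31 (≈ $21.3572 each)
Sale 3, sell 420: 420/628 × $13,412.31 → $8,970.01
Total COGS = $8,076.87 + $1,610.02 + $8,970.01 = $18,656.90
Ending inventory (cost pool remaining) = $4,442.30
Check: goods available $23,099.20 = COGS $18,656.90 + ending $4,442.30

Ending inventory = $4,442.30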